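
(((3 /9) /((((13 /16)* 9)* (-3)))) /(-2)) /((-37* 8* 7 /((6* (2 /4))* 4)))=-0.00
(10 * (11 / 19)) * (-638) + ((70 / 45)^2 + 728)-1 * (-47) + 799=-3258470 / 1539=-2117.26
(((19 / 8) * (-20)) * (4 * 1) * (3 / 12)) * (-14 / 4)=665 / 4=166.25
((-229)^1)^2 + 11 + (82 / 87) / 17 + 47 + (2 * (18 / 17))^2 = 1320096503 / 25143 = 52503.54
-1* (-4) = 4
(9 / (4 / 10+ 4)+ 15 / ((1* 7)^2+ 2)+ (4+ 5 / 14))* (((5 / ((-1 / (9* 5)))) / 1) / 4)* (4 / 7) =-1972350 / 9163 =-215.25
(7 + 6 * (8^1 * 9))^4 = 37141383841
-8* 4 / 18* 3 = -16 / 3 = -5.33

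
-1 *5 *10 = -50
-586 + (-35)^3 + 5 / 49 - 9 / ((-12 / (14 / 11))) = -46849819 / 1078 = -43459.94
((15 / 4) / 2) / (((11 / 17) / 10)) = 1275 / 44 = 28.98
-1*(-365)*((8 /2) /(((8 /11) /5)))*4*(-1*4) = -160600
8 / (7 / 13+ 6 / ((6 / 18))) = 104 / 241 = 0.43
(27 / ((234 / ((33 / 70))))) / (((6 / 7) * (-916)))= -0.00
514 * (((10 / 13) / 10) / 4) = 257 / 26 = 9.88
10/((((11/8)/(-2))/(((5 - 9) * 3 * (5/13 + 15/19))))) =204.93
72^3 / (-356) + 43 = -89485 / 89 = -1005.45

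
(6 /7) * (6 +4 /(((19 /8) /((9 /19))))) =14724 /2527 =5.83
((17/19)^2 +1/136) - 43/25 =-1119503/1227400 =-0.91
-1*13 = -13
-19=-19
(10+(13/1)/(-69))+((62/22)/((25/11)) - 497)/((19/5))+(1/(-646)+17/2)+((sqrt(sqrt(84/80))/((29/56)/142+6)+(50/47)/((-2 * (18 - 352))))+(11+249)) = 3976 * sqrt(2) * 21^(1/4) * 5^(3/4)/238705+13612227781/92068770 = 148.02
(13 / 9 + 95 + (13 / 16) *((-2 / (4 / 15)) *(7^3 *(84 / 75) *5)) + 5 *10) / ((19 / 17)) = -14147519 / 1368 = -10341.75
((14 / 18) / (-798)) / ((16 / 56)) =-7 / 2052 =-0.00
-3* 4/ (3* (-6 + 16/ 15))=30/ 37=0.81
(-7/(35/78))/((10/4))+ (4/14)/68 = -37103/5950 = -6.24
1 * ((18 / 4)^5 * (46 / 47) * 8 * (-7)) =-9506889 / 94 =-101137.12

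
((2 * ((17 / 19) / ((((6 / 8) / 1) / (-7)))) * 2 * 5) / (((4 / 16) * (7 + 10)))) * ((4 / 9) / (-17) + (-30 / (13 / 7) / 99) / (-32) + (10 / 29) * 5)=-2420537980 / 36165987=-66.93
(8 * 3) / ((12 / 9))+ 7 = 25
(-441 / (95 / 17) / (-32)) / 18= 833 / 6080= 0.14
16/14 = 8/7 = 1.14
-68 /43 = -1.58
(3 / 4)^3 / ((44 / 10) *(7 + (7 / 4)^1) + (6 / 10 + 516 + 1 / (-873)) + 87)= 117855 / 179376736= 0.00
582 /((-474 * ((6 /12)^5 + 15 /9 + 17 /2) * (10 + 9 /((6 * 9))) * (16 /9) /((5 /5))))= -31428 /4717801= -0.01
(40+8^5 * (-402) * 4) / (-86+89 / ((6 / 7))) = -316145424 / 107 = -2954630.13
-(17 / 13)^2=-289 / 169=-1.71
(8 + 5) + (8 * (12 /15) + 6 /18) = 296 /15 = 19.73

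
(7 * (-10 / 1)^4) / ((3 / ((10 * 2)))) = 1400000 / 3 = 466666.67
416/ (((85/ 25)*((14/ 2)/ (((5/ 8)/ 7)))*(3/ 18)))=9.36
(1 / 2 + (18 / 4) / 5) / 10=7 / 50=0.14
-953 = -953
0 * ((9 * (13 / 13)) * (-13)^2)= 0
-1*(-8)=8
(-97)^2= 9409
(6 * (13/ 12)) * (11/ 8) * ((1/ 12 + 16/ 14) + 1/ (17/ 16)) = 442585/ 22848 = 19.37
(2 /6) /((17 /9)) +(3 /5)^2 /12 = 351 /1700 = 0.21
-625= -625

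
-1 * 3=-3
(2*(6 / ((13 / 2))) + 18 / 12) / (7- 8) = -87 / 26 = -3.35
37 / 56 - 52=-2875 / 56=-51.34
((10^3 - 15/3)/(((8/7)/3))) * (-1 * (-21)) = 438795/8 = 54849.38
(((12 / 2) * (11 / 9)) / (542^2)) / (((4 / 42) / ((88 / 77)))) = 22 / 73441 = 0.00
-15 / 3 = -5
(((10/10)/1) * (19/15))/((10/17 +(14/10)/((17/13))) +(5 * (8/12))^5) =26163/8534263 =0.00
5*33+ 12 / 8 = 333 / 2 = 166.50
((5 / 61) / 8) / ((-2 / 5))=-25 / 976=-0.03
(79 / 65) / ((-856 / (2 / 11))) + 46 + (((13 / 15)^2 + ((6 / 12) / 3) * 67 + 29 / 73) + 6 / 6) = 59.31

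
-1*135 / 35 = -27 / 7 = -3.86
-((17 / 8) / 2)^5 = -1419857 / 1048576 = -1.35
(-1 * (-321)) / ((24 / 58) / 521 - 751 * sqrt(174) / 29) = -632553348673 * sqrt(174) / 8879393735530 - 9699978 / 4439696867765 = -0.94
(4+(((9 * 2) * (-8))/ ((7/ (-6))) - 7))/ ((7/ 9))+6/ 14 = 7608/ 49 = 155.27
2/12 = 0.17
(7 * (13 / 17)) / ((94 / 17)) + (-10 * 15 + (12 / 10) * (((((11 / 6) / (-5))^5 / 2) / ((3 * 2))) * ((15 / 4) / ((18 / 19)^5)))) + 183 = 195463113641257697 / 5754868300800000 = 33.96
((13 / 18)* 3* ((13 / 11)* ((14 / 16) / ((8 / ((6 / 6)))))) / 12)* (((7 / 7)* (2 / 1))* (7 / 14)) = 1183 / 50688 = 0.02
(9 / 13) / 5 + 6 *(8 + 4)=4689 / 65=72.14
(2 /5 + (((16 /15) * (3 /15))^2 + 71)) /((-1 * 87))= -401881 /489375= -0.82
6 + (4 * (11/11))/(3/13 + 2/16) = 638/37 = 17.24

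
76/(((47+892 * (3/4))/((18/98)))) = 171/8771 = 0.02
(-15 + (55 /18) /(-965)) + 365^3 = 168930580129 /3474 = 48627110.00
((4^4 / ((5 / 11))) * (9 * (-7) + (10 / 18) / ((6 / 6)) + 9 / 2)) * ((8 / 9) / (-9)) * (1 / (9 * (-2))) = -5874176 / 32805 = -179.06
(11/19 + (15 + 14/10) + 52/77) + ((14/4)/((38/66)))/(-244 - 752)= 85719979/4857160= 17.65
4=4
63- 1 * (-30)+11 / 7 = 662 / 7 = 94.57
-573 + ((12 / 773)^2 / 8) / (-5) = -1711920603 / 2987645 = -573.00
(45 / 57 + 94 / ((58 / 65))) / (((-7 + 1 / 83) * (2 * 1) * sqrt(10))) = -60673 * sqrt(10) / 79895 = -2.40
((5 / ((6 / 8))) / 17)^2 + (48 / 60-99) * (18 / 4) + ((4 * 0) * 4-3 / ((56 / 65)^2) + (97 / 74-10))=-685804312099 / 1508996160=-454.48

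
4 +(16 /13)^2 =932 /169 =5.51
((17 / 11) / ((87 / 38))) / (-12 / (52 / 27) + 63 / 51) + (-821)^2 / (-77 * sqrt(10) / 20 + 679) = 14828902 * sqrt(10) / 2633673 + 460456596145787 / 463758211224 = 1010.69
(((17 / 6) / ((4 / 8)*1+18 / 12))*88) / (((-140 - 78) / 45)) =-2805 / 109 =-25.73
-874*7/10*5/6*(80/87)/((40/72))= -24472/29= -843.86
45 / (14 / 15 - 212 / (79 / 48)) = -53325 / 151534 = -0.35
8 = 8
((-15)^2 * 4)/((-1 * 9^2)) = -100/9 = -11.11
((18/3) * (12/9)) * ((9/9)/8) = 1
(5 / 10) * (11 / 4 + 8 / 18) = 1.60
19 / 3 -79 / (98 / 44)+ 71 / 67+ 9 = -187883 / 9849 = -19.08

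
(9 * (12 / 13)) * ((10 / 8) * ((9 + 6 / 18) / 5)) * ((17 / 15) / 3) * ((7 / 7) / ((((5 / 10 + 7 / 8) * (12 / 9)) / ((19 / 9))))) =18088 / 2145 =8.43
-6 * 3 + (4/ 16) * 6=-33/ 2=-16.50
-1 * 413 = -413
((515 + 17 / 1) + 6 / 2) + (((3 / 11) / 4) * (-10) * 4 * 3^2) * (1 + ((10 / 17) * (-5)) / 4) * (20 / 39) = 1292485 / 2431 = 531.67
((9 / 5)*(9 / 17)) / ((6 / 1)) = 27 / 170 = 0.16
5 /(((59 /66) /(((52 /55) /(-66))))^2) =2704 /2106005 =0.00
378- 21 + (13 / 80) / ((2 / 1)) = 57133 / 160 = 357.08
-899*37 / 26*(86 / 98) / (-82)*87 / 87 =1430309 / 104468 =13.69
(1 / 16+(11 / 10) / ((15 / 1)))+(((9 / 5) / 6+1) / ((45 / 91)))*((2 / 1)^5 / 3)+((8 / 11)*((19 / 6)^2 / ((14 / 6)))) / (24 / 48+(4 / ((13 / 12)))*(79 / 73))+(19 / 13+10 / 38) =10725690094201 / 350544514320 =30.60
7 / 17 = 0.41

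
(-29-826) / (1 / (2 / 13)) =-131.54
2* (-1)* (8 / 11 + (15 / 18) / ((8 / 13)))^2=-1207801 / 139392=-8.66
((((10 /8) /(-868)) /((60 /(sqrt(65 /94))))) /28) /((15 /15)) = -sqrt(6110) /109659648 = -0.00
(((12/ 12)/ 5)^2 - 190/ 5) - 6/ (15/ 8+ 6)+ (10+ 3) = -13504/ 525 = -25.72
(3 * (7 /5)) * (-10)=-42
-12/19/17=-12/323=-0.04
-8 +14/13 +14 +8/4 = 118/13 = 9.08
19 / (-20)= -19 / 20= -0.95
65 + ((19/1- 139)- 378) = -433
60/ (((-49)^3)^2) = 60/ 13841287201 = 0.00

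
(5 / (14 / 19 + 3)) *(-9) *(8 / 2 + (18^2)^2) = -89757900 / 71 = -1264195.77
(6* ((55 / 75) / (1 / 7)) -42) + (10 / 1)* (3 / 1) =94 / 5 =18.80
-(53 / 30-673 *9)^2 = -32999265649 / 900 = -36665850.72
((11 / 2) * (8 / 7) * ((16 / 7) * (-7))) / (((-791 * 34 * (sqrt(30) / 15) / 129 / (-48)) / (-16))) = 17436672 * sqrt(30) / 94129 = 1014.61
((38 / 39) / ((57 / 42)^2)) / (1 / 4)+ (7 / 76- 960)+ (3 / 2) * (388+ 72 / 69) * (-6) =-303991433 / 68172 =-4459.18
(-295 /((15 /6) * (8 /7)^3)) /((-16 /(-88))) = -222607 /512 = -434.78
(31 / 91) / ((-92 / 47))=-1457 / 8372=-0.17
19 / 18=1.06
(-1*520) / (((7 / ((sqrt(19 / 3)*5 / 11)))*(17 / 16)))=-41600*sqrt(57) / 3927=-79.98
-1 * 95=-95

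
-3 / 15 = -0.20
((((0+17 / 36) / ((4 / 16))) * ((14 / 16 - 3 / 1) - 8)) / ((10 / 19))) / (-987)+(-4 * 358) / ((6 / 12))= -2863.96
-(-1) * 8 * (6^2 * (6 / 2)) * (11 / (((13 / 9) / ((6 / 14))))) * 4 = 1026432 / 91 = 11279.47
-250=-250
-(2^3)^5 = -32768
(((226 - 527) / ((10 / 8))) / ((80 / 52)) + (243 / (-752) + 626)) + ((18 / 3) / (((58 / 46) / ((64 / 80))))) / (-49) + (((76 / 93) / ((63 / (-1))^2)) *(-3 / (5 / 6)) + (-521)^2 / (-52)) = -1381021235160811 / 290683738800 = -4750.94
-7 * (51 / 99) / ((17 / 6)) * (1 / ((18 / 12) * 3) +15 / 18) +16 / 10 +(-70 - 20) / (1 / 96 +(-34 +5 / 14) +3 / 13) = 38749729 / 13130865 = 2.95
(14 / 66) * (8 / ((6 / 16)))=4.53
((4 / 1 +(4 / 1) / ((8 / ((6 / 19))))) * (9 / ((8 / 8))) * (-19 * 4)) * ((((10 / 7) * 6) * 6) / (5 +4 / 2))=-1023840 / 49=-20894.69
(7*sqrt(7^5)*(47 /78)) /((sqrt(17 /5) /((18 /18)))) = 16121*sqrt(595) /1326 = 296.56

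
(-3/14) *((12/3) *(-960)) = 5760/7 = 822.86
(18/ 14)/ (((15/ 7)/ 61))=36.60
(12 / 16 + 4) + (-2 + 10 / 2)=31 / 4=7.75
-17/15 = -1.13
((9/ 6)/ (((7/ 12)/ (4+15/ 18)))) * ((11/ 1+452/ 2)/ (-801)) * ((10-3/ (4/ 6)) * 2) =-25201/ 623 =-40.45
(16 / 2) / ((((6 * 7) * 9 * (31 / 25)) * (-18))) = -50 / 52731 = -0.00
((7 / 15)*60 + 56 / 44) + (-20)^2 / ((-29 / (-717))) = 3164138 / 319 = 9918.93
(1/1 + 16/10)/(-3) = -13/15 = -0.87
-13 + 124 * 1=111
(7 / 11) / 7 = 1 / 11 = 0.09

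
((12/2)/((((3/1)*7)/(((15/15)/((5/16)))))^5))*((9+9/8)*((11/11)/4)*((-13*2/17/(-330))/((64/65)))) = 173056/29464771875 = 0.00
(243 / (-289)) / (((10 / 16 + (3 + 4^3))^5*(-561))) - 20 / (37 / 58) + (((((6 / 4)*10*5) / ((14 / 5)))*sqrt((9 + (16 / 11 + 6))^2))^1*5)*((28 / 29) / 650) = -980919758011475573469793 / 34935651697971791616707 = -28.08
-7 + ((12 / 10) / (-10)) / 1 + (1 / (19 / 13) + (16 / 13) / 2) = -5.82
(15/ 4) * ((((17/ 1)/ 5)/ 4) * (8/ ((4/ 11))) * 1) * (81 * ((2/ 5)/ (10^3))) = 45441/ 20000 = 2.27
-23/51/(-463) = 23/23613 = 0.00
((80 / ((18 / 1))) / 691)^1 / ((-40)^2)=1 / 248760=0.00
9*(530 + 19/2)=9711/2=4855.50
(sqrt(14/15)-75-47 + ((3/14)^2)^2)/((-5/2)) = 4686671/96040-2 * sqrt(210)/75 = 48.41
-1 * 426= -426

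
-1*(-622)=622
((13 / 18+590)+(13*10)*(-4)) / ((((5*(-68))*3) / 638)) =-406087 / 9180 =-44.24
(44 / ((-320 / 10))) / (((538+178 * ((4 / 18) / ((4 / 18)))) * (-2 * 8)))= 11 / 91648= 0.00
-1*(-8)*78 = 624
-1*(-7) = 7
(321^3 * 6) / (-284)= -99228483 / 142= -698792.13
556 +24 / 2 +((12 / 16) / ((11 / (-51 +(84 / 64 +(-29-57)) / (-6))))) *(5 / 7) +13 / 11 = 5592151 / 9856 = 567.39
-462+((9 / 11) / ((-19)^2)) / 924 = -565057413 / 1223068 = -462.00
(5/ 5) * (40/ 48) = 5/ 6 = 0.83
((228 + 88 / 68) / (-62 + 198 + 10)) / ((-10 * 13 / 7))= -13643 / 161330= -0.08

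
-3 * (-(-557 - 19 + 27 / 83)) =-143343 / 83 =-1727.02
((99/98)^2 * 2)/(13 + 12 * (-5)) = -9801/225694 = -0.04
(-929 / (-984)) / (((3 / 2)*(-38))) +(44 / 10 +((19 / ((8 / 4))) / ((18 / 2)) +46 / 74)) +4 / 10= 6.46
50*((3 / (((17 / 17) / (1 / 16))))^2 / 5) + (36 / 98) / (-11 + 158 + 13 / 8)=0.35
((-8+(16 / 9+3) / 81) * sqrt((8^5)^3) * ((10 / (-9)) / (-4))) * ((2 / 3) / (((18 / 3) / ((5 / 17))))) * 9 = -303510323200 * sqrt(2) / 111537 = -3848305.18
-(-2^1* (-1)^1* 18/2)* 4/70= -1.03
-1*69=-69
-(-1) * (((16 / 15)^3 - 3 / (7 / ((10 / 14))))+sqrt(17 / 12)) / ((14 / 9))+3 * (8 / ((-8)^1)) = -621671 / 257250+3 * sqrt(51) / 28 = -1.65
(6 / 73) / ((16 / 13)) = 39 / 584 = 0.07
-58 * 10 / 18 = -290 / 9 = -32.22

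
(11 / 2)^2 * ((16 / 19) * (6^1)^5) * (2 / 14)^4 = 3763584 / 45619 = 82.50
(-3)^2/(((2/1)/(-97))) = -873/2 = -436.50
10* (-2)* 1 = -20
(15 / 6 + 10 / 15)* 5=95 / 6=15.83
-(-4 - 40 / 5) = 12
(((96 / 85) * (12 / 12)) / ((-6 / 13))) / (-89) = 208 / 7565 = 0.03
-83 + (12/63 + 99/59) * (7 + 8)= -22704/413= -54.97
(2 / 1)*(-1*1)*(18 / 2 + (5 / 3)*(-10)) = 46 / 3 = 15.33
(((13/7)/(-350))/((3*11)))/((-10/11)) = 13/73500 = 0.00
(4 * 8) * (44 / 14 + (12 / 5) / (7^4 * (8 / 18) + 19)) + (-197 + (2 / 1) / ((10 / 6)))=-32555883 / 342125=-95.16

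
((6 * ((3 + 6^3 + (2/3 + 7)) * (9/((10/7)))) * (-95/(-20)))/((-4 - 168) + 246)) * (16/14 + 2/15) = 129846/185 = 701.87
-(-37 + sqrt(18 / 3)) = 37 -sqrt(6) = 34.55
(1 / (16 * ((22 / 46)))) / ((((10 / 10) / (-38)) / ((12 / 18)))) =-437 / 132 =-3.31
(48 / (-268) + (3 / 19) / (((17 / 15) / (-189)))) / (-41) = 573711 / 887281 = 0.65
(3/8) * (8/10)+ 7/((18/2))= 97/90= 1.08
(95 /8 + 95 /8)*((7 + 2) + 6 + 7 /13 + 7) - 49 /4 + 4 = 527.04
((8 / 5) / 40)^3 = 1 / 15625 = 0.00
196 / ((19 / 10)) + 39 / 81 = 53167 / 513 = 103.64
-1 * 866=-866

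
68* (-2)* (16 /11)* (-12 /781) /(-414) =-4352 /592779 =-0.01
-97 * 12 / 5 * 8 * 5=-9312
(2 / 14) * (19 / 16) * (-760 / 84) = -1.53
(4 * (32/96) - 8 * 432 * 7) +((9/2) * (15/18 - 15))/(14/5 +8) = -1742153/72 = -24196.57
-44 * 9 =-396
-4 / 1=-4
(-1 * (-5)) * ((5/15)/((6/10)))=25/9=2.78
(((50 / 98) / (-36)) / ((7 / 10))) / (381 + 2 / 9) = -125 / 2353666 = -0.00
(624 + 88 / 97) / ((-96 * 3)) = -7577 / 3492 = -2.17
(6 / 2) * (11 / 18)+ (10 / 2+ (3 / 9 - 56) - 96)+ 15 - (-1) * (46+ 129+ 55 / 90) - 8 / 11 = 4460 / 99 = 45.05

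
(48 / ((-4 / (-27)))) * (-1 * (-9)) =2916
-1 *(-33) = 33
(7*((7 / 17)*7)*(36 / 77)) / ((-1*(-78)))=294 / 2431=0.12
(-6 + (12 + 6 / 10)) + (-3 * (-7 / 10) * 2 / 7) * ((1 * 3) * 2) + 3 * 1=66 / 5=13.20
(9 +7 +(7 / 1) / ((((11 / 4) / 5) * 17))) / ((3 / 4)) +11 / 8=35465 / 1496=23.71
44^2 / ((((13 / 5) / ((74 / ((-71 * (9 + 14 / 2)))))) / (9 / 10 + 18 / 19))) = -120879 / 1349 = -89.61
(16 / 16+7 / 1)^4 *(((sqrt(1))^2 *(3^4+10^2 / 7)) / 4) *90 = 61470720 / 7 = 8781531.43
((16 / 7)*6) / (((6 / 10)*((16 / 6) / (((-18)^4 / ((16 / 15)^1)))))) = 5904900 / 7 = 843557.14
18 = 18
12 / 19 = 0.63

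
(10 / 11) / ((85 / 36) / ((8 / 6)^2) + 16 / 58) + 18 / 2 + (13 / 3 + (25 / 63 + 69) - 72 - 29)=-36522517 / 2063061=-17.70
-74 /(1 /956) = -70744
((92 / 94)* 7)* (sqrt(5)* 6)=1932* sqrt(5) / 47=91.92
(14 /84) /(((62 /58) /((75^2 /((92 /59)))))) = 562.43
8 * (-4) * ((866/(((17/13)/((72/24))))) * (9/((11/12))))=-116722944/187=-624186.87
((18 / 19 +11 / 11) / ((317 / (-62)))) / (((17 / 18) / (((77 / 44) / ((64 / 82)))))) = -2962701 / 3276512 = -0.90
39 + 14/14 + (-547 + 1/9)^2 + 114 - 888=24166630/81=298353.46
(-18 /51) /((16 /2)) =-3 /68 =-0.04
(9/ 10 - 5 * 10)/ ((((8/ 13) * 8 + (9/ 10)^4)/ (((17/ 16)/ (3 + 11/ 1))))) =-0.67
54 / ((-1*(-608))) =27 / 304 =0.09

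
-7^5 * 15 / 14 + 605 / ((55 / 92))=-16995.50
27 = 27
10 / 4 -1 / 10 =12 / 5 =2.40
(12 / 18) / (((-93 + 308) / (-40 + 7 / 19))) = -502 / 4085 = -0.12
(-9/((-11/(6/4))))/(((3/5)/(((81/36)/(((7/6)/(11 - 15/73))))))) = 239355/5621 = 42.58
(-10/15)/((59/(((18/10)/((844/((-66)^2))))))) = -6534/62245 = -0.10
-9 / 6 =-3 / 2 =-1.50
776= 776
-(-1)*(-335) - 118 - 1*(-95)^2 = -9478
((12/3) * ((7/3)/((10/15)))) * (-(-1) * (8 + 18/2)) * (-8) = -1904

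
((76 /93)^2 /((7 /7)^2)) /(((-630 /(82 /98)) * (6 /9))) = -59204 /44499105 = -0.00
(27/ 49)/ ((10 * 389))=27/ 190610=0.00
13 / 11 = 1.18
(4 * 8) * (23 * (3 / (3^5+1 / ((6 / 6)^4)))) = 552 / 61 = 9.05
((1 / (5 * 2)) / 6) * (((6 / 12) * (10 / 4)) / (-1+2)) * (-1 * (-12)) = 1 / 4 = 0.25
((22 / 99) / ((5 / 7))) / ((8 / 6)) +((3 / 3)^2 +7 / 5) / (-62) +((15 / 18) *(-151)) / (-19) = 60232 / 8835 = 6.82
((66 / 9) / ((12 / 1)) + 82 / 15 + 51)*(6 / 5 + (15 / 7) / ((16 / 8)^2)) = 99.07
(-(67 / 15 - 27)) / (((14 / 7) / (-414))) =-4664.40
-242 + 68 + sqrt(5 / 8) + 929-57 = sqrt(10) / 4 + 698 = 698.79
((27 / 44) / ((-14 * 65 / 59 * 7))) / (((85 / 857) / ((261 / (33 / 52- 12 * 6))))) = 118772487 / 566731550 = 0.21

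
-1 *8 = -8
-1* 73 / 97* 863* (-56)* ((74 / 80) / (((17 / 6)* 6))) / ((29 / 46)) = 750570086 / 239105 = 3139.08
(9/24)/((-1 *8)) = -3/64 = -0.05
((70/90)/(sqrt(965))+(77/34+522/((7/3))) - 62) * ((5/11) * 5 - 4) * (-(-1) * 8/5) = -2966052/6545 - 1064 * sqrt(965)/477675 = -453.25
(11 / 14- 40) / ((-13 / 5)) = 2745 / 182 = 15.08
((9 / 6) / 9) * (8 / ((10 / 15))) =2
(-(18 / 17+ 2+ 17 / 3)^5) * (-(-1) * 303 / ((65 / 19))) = -4479525.85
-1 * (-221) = 221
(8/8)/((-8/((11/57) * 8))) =-11/57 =-0.19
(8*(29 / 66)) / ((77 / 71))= 8236 / 2541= 3.24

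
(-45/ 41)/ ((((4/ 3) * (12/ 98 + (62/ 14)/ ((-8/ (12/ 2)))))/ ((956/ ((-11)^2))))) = 2107980/ 1036849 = 2.03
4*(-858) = -3432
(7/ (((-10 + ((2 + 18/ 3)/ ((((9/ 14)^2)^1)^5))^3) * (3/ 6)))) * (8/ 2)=1186952431706053698400244129628/ 6195566471048265051935887962947335051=0.00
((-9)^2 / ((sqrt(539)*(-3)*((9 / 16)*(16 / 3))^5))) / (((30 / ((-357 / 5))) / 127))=2159*sqrt(11) / 4950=1.45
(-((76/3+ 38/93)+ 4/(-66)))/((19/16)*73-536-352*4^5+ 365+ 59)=420352/5900227179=0.00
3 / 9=1 / 3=0.33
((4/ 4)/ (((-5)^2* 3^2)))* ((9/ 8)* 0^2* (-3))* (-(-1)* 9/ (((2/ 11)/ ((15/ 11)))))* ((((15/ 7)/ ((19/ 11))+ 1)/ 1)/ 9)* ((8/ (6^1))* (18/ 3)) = 0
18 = 18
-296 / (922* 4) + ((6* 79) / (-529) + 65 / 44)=0.50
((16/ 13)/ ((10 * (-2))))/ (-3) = 4/ 195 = 0.02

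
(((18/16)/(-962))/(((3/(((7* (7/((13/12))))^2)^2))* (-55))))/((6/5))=3735591048/151116251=24.72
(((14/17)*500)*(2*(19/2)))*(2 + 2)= 532000/17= 31294.12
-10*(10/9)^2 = -1000/81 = -12.35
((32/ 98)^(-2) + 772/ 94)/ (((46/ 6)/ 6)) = 1904967/ 138368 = 13.77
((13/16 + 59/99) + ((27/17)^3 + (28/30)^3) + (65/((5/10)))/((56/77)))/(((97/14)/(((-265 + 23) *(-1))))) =41566509753769/6433573500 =6460.87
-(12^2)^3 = -2985984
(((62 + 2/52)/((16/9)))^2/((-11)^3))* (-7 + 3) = 210743289/57584384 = 3.66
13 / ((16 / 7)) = 5.69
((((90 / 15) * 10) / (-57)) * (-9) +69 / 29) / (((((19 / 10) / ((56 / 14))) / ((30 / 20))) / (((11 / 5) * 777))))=63983.71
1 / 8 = 0.12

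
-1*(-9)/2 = 9/2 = 4.50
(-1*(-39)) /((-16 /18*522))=-39 /464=-0.08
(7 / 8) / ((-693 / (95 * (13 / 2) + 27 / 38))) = -0.78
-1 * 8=-8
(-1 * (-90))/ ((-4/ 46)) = -1035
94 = 94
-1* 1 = -1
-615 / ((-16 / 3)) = 1845 / 16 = 115.31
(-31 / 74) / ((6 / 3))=-31 / 148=-0.21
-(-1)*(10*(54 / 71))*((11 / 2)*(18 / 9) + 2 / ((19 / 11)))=124740 / 1349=92.47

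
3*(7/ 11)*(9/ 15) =63/ 55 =1.15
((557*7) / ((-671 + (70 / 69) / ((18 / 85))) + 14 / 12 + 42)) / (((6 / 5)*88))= -4035465 / 68096072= -0.06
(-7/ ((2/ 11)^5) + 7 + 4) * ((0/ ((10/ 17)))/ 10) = 0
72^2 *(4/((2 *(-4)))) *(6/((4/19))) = -73872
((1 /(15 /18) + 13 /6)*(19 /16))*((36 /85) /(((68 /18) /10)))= 51813 /11560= 4.48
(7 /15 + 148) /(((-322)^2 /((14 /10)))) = 2227 /1110900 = 0.00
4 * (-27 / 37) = -108 / 37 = -2.92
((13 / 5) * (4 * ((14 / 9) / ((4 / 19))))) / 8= 1729 / 180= 9.61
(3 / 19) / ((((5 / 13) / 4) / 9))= 1404 / 95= 14.78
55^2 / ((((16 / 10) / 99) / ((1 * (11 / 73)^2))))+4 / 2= 181267639 / 42632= 4251.91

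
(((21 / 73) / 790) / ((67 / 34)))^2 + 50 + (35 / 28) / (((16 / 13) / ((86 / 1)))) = 16403948471973243 / 119437167456800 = 137.34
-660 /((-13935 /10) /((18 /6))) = 1320 /929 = 1.42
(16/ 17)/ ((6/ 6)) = 16/ 17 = 0.94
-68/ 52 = -17/ 13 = -1.31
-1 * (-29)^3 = 24389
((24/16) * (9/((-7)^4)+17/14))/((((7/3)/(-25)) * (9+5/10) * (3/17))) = -7457475/638666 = -11.68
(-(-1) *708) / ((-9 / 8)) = -1888 / 3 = -629.33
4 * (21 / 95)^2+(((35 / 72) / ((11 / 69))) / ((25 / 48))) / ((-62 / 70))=-19740826 / 3077525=-6.41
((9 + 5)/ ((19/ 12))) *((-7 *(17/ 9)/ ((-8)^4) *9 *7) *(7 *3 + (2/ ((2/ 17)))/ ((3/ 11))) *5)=-3644375/ 4864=-749.25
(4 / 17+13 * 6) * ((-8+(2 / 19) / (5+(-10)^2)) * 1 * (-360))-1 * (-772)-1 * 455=3835309 / 17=225606.41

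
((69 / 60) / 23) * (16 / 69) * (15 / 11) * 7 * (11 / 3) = 28 / 69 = 0.41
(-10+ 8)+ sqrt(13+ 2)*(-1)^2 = -2+ sqrt(15) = 1.87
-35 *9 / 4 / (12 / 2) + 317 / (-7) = -3271 / 56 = -58.41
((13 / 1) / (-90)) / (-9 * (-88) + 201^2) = -13 / 3707370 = -0.00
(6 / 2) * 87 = 261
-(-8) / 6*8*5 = 160 / 3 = 53.33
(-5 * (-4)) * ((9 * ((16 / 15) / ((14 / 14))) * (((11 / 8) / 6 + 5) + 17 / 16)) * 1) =1208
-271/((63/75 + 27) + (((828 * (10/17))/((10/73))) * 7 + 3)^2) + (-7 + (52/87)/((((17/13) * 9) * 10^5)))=-3475959162770863664813/496565599680521325000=-7.00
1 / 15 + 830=12451 / 15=830.07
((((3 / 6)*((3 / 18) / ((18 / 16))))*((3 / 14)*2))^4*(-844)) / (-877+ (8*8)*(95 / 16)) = 13504 / 7829221617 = 0.00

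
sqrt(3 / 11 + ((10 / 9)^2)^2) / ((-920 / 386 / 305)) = -11773*sqrt(1426513) / 81972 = -171.54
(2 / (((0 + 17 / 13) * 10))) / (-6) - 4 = -4.03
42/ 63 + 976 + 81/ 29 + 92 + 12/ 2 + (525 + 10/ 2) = 139849/ 87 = 1607.46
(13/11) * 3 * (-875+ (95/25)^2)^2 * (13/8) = 58666515843/13750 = 4266655.70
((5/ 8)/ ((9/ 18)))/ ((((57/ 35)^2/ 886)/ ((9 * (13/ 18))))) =35273875/ 12996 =2714.21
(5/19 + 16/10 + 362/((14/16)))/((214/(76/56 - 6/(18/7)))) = -11330719/5977020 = -1.90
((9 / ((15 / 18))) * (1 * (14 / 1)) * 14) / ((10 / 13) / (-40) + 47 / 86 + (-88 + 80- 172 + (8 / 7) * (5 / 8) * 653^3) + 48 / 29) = 4804162272 / 451386910760665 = 0.00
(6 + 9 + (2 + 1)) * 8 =144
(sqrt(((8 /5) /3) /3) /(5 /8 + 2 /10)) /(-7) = -16*sqrt(10) /693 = -0.07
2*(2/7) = 4/7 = 0.57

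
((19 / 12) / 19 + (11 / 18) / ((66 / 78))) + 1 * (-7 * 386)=-97243 / 36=-2701.19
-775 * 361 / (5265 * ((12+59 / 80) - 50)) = 4476400 / 3138993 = 1.43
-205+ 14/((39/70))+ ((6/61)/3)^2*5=-26102035/145119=-179.87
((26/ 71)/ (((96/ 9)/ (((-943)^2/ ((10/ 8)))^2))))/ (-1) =-30839787576039/ 1775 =-17374528211.85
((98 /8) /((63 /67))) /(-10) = -469 /360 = -1.30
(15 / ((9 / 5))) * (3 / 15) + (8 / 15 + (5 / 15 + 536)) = 8078 / 15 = 538.53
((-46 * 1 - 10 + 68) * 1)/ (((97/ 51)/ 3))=1836/ 97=18.93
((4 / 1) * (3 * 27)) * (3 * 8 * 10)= 77760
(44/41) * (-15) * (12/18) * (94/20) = -2068/41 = -50.44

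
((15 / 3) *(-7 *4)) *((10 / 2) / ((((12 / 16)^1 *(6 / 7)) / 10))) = -98000 / 9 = -10888.89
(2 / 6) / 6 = 1 / 18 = 0.06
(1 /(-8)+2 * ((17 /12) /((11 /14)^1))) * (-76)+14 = -16537 /66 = -250.56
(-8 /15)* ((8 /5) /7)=-64 /525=-0.12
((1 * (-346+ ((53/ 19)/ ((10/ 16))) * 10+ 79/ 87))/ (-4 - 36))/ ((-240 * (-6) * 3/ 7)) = 3476627/ 285638400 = 0.01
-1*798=-798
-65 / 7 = -9.29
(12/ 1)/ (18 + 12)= 2/ 5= 0.40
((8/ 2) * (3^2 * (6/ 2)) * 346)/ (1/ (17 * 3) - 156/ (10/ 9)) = -9528840/ 35797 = -266.19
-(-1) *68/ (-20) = -17/ 5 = -3.40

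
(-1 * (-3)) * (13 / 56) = 39 / 56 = 0.70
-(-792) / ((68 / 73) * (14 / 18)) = 130086 / 119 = 1093.16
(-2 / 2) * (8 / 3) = -8 / 3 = -2.67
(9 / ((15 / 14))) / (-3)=-14 / 5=-2.80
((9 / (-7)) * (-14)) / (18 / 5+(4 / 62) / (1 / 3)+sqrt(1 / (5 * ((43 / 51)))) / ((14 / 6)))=384063960 / 80697457 - 201810 * sqrt(10965) / 80697457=4.50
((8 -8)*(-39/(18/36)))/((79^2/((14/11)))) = 0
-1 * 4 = -4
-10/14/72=-5/504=-0.01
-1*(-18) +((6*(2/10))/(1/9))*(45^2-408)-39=87213/5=17442.60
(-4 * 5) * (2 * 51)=-2040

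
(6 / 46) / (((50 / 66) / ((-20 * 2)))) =-792 / 115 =-6.89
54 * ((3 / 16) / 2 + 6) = 5265 / 16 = 329.06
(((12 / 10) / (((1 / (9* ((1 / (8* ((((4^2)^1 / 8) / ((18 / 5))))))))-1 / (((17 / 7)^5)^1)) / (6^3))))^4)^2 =243599851065002291851361105632143476272449034697006098772449601057344312098566416027877376 / 34825843627563492755235599234120368000267994419777867868408250390625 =6994801150264200377381.24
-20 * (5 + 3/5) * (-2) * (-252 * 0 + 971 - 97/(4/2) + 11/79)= 16327024/79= 206671.19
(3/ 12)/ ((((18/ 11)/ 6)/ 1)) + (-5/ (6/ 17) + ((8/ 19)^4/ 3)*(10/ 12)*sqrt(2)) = -53/ 4 + 10240*sqrt(2)/ 1172889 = -13.24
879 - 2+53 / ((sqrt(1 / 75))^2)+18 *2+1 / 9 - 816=36649 / 9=4072.11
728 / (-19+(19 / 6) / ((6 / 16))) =-6552 / 95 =-68.97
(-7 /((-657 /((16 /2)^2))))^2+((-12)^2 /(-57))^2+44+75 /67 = 542547069127 /10440294363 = 51.97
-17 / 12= -1.42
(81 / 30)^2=729 / 100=7.29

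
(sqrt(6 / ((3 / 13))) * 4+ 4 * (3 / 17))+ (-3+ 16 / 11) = -157 / 187+ 4 * sqrt(26) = 19.56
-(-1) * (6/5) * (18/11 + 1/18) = 67/33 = 2.03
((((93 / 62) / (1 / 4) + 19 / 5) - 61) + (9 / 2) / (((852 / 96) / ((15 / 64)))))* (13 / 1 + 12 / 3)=-4932397 / 5680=-868.38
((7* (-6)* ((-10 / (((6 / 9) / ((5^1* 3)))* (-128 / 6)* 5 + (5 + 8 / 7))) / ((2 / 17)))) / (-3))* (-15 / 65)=134946 / 689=195.86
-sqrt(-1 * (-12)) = -2 * sqrt(3) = -3.46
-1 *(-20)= 20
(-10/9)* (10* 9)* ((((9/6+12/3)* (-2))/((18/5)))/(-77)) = -250/63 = -3.97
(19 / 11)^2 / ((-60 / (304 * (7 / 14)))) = -13718 / 1815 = -7.56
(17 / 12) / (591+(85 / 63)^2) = 22491 / 9411616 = 0.00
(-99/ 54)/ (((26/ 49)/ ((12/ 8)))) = -539/ 104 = -5.18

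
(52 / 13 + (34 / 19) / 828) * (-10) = -157405 / 3933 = -40.02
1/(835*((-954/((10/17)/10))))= -1/13542030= -0.00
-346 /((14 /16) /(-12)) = 33216 /7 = 4745.14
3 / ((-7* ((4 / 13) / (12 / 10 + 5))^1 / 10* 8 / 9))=-97.15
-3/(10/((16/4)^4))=-384/5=-76.80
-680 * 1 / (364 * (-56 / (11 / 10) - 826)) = 935 / 438893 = 0.00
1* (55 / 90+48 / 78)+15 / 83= 27331 / 19422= 1.41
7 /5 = 1.40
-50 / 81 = -0.62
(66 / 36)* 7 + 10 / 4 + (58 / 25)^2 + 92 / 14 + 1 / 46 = 16487749 / 603750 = 27.31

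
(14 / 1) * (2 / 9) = 28 / 9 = 3.11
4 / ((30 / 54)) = 7.20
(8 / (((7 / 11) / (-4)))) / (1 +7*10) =-0.71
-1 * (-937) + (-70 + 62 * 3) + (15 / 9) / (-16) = 50539 / 48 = 1052.90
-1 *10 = -10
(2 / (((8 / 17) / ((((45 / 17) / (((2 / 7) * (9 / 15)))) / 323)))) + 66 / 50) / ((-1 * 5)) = -98397 / 323000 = -0.30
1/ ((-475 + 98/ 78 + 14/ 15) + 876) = 195/ 78622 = 0.00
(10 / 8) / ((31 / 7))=35 / 124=0.28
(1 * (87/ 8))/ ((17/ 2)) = 1.28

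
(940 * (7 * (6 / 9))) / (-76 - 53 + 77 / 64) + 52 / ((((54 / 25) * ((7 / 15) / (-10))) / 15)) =-1334983180 / 171759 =-7772.42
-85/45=-17/9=-1.89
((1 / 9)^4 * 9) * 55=55 / 729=0.08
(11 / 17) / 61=0.01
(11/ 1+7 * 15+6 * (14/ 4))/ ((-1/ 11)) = -1507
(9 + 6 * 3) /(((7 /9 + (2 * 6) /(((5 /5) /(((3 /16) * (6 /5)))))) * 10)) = 243 /313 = 0.78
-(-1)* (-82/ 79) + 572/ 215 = 1.62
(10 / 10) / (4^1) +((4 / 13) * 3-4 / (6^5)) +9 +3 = 332897 / 25272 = 13.17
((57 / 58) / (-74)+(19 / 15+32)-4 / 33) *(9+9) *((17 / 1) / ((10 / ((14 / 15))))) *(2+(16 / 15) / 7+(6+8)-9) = 99853017827 / 14753750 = 6767.98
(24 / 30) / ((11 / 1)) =4 / 55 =0.07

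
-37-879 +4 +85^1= -827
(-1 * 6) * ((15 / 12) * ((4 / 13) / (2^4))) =-15 / 104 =-0.14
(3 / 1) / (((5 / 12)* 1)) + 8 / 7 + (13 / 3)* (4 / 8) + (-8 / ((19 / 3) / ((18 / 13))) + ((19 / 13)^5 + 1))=16.43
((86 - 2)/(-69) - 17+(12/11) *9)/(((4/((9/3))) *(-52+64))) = -2125/4048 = -0.52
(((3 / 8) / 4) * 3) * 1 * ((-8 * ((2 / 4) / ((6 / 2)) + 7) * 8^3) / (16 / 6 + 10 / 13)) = -160992 / 67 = -2402.87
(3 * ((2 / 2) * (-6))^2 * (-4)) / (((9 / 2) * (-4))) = 24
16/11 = 1.45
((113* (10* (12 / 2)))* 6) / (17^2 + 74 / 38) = 96615 / 691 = 139.82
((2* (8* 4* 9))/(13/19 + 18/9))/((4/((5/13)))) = 20.63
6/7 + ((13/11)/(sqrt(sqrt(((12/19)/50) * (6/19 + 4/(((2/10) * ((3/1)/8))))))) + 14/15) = 3.09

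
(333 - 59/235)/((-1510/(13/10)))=-254137/887125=-0.29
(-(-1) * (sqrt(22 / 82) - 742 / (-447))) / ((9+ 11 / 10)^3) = 1000 * sqrt(451) / 42242341+ 742000 / 460544547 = 0.00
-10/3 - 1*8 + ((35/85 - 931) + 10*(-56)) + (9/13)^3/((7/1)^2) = -8245967315/5490303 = -1501.91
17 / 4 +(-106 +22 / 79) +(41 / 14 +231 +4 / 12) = 881197 / 6636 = 132.79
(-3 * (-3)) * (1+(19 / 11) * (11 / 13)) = 288 / 13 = 22.15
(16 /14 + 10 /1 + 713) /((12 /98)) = 35483 /6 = 5913.83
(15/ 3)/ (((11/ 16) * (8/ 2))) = 20/ 11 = 1.82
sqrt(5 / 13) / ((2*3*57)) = sqrt(65) / 4446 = 0.00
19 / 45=0.42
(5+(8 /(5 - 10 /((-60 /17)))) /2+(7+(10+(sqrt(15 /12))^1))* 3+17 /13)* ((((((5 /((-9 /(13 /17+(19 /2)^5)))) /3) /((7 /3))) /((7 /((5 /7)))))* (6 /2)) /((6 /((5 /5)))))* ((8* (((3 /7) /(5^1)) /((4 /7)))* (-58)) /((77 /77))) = 6103644355* sqrt(5) /186592+215623444129085 /171011568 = 1334014.94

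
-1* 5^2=-25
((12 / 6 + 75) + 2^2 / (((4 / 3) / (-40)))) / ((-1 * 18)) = 43 / 18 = 2.39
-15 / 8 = -1.88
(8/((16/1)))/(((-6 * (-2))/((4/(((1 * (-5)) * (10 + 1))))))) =-0.00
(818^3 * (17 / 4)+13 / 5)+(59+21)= 11631048343 / 5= 2326209668.60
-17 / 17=-1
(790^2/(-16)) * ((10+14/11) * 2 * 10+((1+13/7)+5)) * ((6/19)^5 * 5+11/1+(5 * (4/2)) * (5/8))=-479328942158932875/3050553968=-157128491.15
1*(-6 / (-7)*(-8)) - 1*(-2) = -34 / 7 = -4.86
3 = 3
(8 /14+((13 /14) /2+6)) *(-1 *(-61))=12017 /28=429.18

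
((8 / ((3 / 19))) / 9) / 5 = 152 / 135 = 1.13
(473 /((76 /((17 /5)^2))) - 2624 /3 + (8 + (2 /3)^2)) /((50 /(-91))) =1235973557 /855000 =1445.58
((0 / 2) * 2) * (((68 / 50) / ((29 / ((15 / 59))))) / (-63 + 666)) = 0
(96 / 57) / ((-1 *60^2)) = -2 / 4275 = -0.00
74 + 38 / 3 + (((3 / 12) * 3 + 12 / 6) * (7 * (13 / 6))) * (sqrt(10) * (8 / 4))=260 / 3 + 1001 * sqrt(10) / 12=350.45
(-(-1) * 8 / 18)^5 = 1024 / 59049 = 0.02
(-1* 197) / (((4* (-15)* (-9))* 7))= -197 / 3780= -0.05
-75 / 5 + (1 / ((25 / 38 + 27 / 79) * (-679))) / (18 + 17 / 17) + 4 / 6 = -87620671 / 6113037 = -14.33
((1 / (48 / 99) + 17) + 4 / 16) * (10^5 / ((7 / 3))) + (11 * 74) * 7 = 5833636 / 7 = 833376.57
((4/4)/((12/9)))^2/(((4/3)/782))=329.91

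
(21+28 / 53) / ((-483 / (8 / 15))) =-1304 / 54855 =-0.02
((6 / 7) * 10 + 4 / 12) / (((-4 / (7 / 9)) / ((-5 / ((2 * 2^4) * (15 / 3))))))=187 / 3456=0.05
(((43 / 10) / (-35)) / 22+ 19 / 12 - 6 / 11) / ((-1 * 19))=-11923 / 219450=-0.05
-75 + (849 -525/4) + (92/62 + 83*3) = 110761/124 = 893.23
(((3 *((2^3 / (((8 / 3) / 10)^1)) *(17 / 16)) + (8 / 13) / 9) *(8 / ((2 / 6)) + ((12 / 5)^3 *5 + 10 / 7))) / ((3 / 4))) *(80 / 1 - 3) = 8151047707 / 8775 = 928894.33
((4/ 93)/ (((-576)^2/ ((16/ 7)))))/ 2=1/ 6749568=0.00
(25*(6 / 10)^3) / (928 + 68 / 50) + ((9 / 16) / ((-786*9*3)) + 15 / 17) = 6617388031 / 7450864992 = 0.89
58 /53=1.09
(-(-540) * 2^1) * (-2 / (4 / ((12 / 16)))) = -405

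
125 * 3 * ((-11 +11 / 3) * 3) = -8250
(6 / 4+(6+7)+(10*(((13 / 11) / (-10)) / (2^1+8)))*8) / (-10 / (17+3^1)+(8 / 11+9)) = 213 / 145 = 1.47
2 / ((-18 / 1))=-1 / 9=-0.11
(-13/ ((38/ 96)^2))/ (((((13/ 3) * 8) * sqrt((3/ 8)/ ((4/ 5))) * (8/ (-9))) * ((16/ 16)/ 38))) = 2592 * sqrt(30)/ 95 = 149.44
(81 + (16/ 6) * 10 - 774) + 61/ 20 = -39797/ 60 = -663.28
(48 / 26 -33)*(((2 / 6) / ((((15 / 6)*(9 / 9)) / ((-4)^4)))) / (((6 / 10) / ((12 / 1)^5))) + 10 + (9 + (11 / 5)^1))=-5733097866 / 13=-441007528.15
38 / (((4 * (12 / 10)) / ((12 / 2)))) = 95 / 2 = 47.50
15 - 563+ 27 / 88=-48197 / 88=-547.69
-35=-35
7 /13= 0.54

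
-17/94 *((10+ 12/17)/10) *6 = -273/235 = -1.16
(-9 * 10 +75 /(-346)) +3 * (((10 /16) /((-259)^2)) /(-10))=-16751467839 /185680208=-90.22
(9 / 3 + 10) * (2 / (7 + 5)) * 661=8593 / 6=1432.17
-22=-22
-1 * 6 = -6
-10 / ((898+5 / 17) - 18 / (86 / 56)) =-1462 / 129617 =-0.01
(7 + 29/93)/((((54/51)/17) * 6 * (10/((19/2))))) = 93347/5022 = 18.59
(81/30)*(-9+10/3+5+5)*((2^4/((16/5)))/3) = 39/2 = 19.50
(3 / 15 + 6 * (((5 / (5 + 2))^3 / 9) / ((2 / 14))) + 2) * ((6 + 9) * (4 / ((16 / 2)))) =2867 / 98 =29.26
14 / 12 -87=-515 / 6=-85.83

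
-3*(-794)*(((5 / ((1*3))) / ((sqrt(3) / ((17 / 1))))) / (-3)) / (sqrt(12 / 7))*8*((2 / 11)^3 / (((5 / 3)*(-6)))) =215968*sqrt(7) / 11979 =47.70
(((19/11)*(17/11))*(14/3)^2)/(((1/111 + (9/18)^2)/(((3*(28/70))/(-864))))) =-585599/1878525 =-0.31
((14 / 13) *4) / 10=28 / 65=0.43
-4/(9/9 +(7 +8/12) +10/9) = -9/22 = -0.41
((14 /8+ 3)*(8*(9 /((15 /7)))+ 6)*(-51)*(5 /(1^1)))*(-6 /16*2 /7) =287793 /56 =5139.16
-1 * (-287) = 287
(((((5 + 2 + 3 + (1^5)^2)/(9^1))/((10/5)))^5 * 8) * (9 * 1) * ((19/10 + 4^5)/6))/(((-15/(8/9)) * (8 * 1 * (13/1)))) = -1652222209/2763493200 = -0.60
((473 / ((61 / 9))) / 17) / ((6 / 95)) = 134805 / 2074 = 65.00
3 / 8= 0.38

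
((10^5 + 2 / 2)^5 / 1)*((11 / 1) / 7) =110005500110001100005500011 / 7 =15715071444285871429357140.00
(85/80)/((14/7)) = 17/32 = 0.53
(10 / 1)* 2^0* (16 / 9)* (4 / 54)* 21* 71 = 159040 / 81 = 1963.46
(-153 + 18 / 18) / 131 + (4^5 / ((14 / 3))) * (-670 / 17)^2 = 90325554904 / 265013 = 340834.43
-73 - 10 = -83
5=5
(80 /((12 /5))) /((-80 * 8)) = -5 /96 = -0.05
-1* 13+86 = 73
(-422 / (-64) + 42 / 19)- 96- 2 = -54231 / 608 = -89.20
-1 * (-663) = 663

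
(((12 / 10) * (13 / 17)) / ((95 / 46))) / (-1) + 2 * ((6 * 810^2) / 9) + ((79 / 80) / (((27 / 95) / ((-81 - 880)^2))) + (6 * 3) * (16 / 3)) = 14245591200959 / 3488400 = 4083703.47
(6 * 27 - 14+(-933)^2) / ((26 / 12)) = 5223822 / 13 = 401832.46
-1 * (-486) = 486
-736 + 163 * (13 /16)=-9657 /16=-603.56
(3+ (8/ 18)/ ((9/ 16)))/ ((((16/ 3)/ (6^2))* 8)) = 3.20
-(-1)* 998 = 998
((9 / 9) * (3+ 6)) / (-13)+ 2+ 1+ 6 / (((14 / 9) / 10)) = 3720 / 91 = 40.88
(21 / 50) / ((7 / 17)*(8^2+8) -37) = -357 / 6250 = -0.06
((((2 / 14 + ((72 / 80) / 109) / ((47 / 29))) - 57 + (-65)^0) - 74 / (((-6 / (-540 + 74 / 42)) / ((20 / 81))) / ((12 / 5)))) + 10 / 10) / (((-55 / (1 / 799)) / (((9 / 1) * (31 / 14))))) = 10774952790649 / 5956946018100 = 1.81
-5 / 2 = -2.50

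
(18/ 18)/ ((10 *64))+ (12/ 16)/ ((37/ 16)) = 7717/ 23680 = 0.33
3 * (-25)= -75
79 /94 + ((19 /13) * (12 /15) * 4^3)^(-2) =934709167 /1111949312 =0.84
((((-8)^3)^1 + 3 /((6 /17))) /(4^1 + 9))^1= -1007 /26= -38.73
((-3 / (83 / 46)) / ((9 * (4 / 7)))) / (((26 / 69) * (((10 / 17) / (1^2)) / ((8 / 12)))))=-62951 / 64740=-0.97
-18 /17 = -1.06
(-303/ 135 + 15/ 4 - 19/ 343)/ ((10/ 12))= 1.74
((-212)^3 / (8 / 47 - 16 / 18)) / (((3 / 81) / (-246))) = -88058896290.95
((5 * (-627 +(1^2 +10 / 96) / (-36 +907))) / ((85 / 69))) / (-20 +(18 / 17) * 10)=602911949 / 2229760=270.39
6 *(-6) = -36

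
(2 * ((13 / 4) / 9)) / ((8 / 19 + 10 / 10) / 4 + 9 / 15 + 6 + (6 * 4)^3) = 2470 / 47301867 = 0.00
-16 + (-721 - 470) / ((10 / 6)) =-3653 / 5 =-730.60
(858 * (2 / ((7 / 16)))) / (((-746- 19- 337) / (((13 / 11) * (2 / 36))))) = -2704 / 11571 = -0.23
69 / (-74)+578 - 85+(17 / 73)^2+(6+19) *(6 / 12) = 99497794 / 197173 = 504.62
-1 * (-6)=6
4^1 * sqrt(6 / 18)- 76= -76 + 4 * sqrt(3) / 3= -73.69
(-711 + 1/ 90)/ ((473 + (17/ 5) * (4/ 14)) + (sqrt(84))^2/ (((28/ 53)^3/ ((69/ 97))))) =-2433117736/ 3008795319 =-0.81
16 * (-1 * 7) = -112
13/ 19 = 0.68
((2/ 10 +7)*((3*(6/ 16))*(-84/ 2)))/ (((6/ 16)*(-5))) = 4536/ 25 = 181.44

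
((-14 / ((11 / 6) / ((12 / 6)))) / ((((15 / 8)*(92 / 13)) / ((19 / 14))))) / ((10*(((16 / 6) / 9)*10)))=-6669 / 126500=-0.05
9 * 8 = 72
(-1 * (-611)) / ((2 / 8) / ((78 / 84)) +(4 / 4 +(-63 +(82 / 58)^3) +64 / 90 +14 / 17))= -296394395310 / 27830135399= -10.65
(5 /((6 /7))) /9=35 /54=0.65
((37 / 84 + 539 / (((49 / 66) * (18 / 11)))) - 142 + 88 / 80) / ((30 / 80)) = 84898 / 105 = 808.55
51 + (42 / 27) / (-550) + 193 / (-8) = 532069 / 19800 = 26.87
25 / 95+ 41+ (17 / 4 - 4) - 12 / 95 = 15727 / 380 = 41.39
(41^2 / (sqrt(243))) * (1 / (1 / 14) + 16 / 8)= 26896 * sqrt(3) / 27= 1725.38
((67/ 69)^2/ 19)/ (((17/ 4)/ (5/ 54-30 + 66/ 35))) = -0.33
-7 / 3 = -2.33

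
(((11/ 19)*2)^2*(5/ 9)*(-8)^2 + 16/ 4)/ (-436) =-0.12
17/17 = 1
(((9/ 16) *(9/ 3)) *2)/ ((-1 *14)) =-27/ 112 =-0.24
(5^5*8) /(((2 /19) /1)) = 237500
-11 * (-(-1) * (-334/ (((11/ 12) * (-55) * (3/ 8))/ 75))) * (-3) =480960/ 11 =43723.64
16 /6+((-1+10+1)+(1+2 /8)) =167 /12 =13.92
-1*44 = -44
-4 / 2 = -2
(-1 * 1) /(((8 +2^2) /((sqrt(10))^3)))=-5 * sqrt(10) /6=-2.64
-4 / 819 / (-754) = 2 / 308763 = 0.00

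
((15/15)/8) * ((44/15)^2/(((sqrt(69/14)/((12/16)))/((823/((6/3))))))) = 149.52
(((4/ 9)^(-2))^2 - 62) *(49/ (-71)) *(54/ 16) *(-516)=-1589080437/ 36352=-43713.70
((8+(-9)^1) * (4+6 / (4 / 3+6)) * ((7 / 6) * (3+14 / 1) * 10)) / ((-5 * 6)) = 6307 / 198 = 31.85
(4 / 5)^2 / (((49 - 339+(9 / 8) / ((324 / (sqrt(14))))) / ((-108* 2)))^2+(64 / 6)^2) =517133825998848* sqrt(14) / 250070722459285139804405+6923550862991892676608 / 1250353612296425699022025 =0.01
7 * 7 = 49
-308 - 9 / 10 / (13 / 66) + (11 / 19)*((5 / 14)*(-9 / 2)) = -10840819 / 34580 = -313.50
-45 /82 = -0.55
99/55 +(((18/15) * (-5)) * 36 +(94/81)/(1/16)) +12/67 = -5303617/27135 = -195.45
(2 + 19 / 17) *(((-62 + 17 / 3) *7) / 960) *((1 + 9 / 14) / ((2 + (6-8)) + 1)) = -206011 / 97920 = -2.10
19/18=1.06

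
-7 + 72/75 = -151/25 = -6.04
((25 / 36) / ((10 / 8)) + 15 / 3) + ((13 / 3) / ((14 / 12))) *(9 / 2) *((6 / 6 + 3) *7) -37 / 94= 400295 / 846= 473.16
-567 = -567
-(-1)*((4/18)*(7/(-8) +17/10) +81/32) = 1303/480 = 2.71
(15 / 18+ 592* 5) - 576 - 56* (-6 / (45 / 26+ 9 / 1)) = 149801 / 62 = 2416.15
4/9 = 0.44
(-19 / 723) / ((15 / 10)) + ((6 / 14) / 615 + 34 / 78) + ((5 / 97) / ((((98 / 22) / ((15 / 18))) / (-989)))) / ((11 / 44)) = -1036566410582 / 27474169905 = -37.73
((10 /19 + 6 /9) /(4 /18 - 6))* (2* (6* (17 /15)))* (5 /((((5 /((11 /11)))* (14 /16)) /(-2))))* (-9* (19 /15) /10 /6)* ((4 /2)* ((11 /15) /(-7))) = 0.26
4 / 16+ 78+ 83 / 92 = 3641 / 46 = 79.15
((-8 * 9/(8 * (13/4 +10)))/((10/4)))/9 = -8/265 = -0.03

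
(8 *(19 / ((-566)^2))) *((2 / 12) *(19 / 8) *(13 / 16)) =4693 / 30754176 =0.00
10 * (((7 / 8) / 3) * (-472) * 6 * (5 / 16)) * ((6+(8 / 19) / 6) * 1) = -1786225 / 114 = -15668.64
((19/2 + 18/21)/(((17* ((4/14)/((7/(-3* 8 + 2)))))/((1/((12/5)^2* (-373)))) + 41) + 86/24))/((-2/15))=-1141875/482774287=-0.00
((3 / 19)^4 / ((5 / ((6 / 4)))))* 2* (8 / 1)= 1944 / 651605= 0.00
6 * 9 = 54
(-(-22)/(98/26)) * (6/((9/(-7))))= -27.24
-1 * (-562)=562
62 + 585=647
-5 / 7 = -0.71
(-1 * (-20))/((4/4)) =20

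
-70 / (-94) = 35 / 47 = 0.74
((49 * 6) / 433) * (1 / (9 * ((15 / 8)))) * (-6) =-1568 / 6495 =-0.24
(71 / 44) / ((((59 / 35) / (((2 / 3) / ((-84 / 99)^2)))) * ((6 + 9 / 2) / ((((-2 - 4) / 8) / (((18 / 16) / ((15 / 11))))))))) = -1775 / 23128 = -0.08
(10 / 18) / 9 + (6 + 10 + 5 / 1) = 1706 / 81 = 21.06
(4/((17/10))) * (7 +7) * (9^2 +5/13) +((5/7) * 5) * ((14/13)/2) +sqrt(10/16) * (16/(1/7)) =28 * sqrt(10) +592905/221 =2771.37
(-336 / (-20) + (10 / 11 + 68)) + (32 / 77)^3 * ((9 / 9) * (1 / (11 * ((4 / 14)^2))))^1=43961298 / 512435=85.79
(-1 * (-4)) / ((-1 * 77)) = -4 / 77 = -0.05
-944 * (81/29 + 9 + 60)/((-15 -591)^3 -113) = 1965408/6453808741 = 0.00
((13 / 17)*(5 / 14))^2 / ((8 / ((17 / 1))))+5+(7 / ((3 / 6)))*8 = 3122977 / 26656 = 117.16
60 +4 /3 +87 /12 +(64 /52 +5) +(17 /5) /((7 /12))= 440309 /5460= 80.64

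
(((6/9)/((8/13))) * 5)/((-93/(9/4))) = -65/496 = -0.13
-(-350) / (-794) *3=-525 / 397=-1.32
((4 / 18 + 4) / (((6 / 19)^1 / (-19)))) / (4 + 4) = -6859 / 216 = -31.75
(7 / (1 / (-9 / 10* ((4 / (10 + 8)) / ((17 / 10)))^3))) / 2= -2800 / 397953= -0.01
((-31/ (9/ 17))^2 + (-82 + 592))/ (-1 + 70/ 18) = 319039/ 234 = 1363.41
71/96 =0.74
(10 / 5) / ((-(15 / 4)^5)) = -2048 / 759375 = -0.00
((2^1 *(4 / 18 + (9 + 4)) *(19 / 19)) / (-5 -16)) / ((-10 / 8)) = 136 / 135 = 1.01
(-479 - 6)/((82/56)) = -13580/41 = -331.22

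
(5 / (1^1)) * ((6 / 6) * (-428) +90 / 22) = -2119.55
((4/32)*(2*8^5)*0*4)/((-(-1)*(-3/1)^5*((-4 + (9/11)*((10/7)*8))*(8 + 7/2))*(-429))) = 0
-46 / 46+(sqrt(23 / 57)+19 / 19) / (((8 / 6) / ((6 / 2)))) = 5 / 4+3 * sqrt(1311) / 76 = 2.68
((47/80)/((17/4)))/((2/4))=47/170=0.28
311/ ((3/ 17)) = 5287/ 3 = 1762.33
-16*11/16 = -11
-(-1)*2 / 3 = 2 / 3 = 0.67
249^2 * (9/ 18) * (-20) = -620010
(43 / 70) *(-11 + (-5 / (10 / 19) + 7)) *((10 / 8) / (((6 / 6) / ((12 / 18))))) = -387 / 56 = -6.91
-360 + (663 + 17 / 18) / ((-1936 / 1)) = -12557231 / 34848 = -360.34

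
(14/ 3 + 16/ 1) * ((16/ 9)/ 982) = 0.04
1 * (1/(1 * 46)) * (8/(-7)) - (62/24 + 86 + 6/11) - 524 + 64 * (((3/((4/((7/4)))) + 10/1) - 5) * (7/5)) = -5053049/106260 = -47.55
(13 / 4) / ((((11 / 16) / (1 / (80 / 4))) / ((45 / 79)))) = 117 / 869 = 0.13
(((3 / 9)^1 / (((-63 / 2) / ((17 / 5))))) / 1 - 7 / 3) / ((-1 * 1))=2239 / 945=2.37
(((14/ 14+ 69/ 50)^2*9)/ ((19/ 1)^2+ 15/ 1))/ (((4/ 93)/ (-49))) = -580785093/ 3760000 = -154.46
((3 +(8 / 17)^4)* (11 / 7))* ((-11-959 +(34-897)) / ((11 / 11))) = -5134689417 / 584647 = -8782.55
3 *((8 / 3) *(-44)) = -352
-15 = -15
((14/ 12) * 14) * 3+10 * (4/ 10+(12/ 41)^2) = 90533/ 1681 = 53.86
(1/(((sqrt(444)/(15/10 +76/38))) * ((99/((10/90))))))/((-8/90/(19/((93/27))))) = -665 * sqrt(111)/605616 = -0.01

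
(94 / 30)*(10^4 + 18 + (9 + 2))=157121 / 5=31424.20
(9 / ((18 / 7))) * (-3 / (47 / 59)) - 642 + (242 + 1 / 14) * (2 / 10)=-606.77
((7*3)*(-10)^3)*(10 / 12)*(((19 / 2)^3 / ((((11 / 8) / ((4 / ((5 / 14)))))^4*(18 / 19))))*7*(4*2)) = -514461092311728128 / 131769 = -3904264981230.24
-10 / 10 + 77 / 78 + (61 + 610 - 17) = 51011 / 78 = 653.99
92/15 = 6.13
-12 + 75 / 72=-263 / 24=-10.96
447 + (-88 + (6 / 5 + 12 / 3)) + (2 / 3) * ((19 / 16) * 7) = 44369 / 120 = 369.74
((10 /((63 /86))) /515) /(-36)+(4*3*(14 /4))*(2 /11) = 4905211 /642411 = 7.64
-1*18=-18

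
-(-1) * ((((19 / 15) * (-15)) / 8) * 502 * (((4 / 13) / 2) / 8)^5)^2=22743361 / 2312881695184912384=0.00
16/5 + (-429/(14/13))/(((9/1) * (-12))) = 17359/2520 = 6.89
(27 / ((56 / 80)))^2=72900 / 49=1487.76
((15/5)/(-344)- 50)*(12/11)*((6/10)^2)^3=-37622961/14781250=-2.55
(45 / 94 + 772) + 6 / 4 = 36377 / 47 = 773.98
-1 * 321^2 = -103041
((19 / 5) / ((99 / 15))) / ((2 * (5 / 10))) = 19 / 33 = 0.58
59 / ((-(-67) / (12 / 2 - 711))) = -41595 / 67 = -620.82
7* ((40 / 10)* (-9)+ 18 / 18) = -245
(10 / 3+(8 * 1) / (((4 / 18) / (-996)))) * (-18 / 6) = 107558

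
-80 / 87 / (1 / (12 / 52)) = -80 / 377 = -0.21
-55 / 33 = -5 / 3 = -1.67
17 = 17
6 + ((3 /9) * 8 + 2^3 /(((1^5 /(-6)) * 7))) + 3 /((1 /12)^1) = 794 /21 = 37.81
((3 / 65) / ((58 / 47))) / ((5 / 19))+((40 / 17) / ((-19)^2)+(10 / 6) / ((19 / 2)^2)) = 57994069 / 347047350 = 0.17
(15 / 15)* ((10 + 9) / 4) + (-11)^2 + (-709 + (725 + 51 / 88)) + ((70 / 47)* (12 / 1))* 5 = 958275 / 4136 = 231.69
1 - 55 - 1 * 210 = -264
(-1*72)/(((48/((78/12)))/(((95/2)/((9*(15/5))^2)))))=-1235/1944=-0.64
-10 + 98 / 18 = -41 / 9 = -4.56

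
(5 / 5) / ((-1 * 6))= -1 / 6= -0.17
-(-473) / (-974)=-473 / 974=-0.49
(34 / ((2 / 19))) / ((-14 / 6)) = -969 / 7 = -138.43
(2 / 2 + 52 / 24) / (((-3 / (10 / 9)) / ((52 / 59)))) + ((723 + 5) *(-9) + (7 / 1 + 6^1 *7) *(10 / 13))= -404778614 / 62127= -6515.34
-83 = -83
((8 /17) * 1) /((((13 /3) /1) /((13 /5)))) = 24 /85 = 0.28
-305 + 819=514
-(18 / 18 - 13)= 12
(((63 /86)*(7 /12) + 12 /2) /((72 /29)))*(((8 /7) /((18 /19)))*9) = 406087 /14448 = 28.11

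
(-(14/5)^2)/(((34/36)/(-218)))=769104/425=1809.66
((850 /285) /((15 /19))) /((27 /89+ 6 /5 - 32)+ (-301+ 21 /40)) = -121040 /10604331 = -0.01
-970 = -970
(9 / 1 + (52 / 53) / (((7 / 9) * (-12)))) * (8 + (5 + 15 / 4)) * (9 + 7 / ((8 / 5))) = 5914425 / 2968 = 1992.73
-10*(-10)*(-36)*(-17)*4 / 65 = 48960 / 13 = 3766.15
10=10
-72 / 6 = -12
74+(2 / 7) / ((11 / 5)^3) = 74.03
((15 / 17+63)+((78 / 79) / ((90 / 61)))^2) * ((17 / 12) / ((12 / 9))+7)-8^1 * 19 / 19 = 65015656469 / 127316400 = 510.66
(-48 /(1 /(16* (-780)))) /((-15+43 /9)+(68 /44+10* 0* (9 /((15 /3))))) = -59304960 /859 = -69039.53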